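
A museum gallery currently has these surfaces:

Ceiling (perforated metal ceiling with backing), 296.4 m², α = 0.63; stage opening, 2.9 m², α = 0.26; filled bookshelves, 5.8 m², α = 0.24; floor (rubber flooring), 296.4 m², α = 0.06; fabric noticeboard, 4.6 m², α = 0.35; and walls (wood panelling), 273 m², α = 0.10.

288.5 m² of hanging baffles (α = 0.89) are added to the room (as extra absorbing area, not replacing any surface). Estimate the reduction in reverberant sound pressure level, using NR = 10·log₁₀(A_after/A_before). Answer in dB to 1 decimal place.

Total absorption A_before = 296.4×0.63 + 2.9×0.26 + 5.8×0.24 + 296.4×0.06 + 4.6×0.35 + 273×0.10
  = 186.732 + 0.754 + 1.392 + 17.784 + 1.610 + 27.300 = 235.572 m² sabins.
Added absorption = 288.5 × 0.89 = 256.765 sabins.
A_after = 235.572 + 256.765 = 492.337 sabins.
Reduction = 10 log₁₀(A_after/A_before) = 10 log₁₀(2.0900) = 3.2 dB.

3.2 dB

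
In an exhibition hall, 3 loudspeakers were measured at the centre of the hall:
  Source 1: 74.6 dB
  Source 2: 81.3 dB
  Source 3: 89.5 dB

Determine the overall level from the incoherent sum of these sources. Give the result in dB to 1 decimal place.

Sum in the linear (power) domain: Σ 10^(Lᵢ/10) = 10^(74.6/10) + 10^(81.3/10) + 10^(89.5/10) = 1.055e+09.
L_total = 10·log₁₀(1.055e+09) = 90.2 dB.

90.2 dB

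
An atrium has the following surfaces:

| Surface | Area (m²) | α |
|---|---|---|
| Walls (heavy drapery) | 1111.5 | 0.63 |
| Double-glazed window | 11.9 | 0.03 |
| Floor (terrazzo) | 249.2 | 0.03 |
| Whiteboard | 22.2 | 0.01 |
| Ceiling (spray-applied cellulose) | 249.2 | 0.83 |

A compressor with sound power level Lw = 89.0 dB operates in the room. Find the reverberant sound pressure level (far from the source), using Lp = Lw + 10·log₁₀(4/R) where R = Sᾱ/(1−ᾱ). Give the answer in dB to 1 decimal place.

Σ(Sᵢαᵢ) = 1111.5×0.63 + 11.9×0.03 + 249.2×0.03 + 22.2×0.01 + 249.2×0.83 = 915.136; total area S = 1644.0 m².
ᾱ = 0.5567, so room constant R = A/(1−ᾱ) = 2064.372 m².
Lp = 89.0 + 10·log₁₀(4/2064.372) = 89.0 + (-27.13) = 61.9 dB.

61.9 dB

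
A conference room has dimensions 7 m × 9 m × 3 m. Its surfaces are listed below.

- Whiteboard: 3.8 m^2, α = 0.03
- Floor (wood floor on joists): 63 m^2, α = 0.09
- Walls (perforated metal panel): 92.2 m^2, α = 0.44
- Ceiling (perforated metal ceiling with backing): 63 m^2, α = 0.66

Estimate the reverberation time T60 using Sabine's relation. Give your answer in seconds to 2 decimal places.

Summing Sᵢαᵢ: 0.114 + 5.670 + 40.568 + 41.580 → A = 87.932 sabins.
V = 7·9·3 = 189 m³.
RT60 = 0.161 · V / A = 0.161 × 189 / 87.932 = 0.35 s.

0.35 sec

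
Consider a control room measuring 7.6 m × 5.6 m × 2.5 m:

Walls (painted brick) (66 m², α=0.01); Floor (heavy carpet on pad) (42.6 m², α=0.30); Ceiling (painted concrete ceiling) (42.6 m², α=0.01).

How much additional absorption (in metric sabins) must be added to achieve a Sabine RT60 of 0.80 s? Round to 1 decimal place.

A₁ = Σ Sᵢαᵢ = 66*0.01 + 42.6*0.30 + 42.6*0.01 = 13.866 sabins.
V = 106.4 m³. Required absorption A₂ = 0.161 × 106.4 / 0.80 = 21.413 sabins.
Additional absorption ΔA = 21.413 − 13.866 = 7.5 sabins.

7.5 sabins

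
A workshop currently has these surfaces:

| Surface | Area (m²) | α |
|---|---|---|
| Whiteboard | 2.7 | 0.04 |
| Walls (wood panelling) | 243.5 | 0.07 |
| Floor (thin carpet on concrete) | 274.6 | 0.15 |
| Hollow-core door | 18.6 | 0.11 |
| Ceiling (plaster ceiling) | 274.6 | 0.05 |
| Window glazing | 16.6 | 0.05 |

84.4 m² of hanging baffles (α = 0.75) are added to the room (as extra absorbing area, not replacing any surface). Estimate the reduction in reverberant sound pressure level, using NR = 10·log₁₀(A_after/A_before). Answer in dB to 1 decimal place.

2.7 dB

Total absorption A_before = 2.7×0.04 + 243.5×0.07 + 274.6×0.15 + 18.6×0.11 + 274.6×0.05 + 16.6×0.05
  = 0.108 + 17.045 + 41.190 + 2.046 + 13.730 + 0.830 = 74.949 m² sabins.
Treatment contributes 84.4·0.75 = 63.300 sabins.
A_after = 74.949 + 63.300 = 138.249 sabins.
NR = 10·log₁₀(138.249/74.949) = 2.7 dB.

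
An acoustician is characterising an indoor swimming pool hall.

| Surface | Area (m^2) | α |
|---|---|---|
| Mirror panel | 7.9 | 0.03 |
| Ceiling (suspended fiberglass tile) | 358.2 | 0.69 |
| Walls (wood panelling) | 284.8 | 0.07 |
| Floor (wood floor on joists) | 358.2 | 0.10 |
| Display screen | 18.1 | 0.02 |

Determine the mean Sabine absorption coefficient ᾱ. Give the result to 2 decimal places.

0.30

Total surface area S = 1027.2 m^2.
Weighted sum Σ Sα = 303.513.
ᾱ = A/S = 0.30.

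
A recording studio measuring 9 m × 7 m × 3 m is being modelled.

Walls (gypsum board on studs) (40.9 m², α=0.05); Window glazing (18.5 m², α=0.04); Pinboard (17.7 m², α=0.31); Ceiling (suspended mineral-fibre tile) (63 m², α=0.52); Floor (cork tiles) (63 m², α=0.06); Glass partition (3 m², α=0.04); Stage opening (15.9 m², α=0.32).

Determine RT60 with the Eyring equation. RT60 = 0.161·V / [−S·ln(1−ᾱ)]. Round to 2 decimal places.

0.54 s

S = Σ Sᵢ = 222.0 m².
Σ(Sᵢαᵢ) = 40.9·0.05 + 18.5·0.04 + 17.7·0.31 + 63·0.52 + 63·0.06 + 3·0.04 + 15.9·0.32 = 50.020.
Mean coefficient ᾱ = A/S = 0.2253.
−S·ln(1−ᾱ) = −222.0 × ln(1 − 0.2253) = 56.672.
V = 9 × 7 × 3 = 189 m³.
T = 0.161·V/[−S·ln(1−ᾱ)] = 0.161·189/56.672 = 0.54 s.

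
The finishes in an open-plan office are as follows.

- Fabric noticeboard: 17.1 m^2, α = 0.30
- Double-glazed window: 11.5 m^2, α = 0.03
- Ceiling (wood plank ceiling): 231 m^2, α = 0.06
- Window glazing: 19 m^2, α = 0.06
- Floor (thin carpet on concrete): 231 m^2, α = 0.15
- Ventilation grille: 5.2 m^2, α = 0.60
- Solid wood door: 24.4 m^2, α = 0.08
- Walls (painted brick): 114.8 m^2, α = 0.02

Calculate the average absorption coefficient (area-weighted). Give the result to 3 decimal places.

S = Σ Sᵢ = 17.1 + 11.5 + 231 + 19 + 231 + 5.2 + 24.4 + 114.8 = 654.0 m^2.
Σ(Sᵢαᵢ) = 17.1×0.30 + 11.5×0.03 + 231×0.06 + 19×0.06 + 231×0.15 + 5.2×0.60 + 24.4×0.08 + 114.8×0.02 = 62.493.
ᾱ = 62.493 / 654.0 = 0.096.

0.096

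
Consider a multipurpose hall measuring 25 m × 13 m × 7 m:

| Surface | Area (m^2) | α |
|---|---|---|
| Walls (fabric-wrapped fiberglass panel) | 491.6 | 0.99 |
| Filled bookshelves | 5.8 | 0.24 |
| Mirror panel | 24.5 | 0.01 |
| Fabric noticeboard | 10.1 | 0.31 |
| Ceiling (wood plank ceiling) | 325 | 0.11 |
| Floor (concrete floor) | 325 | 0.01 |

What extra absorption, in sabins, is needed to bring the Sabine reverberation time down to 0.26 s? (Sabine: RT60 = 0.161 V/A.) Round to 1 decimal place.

A₁ = Σ Sᵢαᵢ = 491.6·0.99 + 5.8·0.24 + 24.5·0.01 + 10.1·0.31 + 325·0.11 + 325·0.01 = 530.452 sabins.
V = 2275 m³. Required absorption A₂ = 0.161 × 2275 / 0.26 = 1408.750 sabins.
Shortfall: 1408.750 − 530.452 = 878.3 sabins.

878.3 sabins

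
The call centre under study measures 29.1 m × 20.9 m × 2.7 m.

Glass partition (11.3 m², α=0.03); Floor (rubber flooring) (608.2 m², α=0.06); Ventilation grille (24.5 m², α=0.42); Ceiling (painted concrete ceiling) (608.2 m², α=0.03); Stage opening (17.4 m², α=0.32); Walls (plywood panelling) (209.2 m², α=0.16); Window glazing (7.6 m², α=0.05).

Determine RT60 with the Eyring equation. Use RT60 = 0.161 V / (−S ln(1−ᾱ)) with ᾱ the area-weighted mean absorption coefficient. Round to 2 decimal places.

2.43 sec

S = Σ Sᵢ = 1486.4 m².
Σ(Sᵢαᵢ) = 11.3·0.03 + 608.2·0.06 + 24.5·0.42 + 608.2·0.03 + 17.4·0.32 + 209.2·0.16 + 7.6·0.05 = 104.787.
ᾱ = 104.787 / 1486.4 = 0.0705.
−S·ln(1−ᾱ) = −1486.4 × ln(1 − 0.0705) = 108.668.
V = 29.1 × 20.9 × 2.7 = 1642.113 m³.
RT60 = 0.161 × 1642.113 / 108.668 = 2.43 s.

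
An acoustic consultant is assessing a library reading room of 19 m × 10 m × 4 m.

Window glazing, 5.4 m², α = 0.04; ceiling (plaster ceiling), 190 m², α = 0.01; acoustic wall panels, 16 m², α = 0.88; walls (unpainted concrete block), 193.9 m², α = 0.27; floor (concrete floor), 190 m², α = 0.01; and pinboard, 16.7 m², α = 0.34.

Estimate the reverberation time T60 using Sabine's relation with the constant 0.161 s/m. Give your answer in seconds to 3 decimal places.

1.607 s

A = Σ Sᵢαᵢ = 5.4·0.04 + 190·0.01 + 16·0.88 + 193.9·0.27 + 190·0.01 + 16.7·0.34 = 76.127 sabins.
V = 19·10·4 = 760 m³.
Sabine: RT60 = 0.161 × 760 / 76.127 = 1.607 s.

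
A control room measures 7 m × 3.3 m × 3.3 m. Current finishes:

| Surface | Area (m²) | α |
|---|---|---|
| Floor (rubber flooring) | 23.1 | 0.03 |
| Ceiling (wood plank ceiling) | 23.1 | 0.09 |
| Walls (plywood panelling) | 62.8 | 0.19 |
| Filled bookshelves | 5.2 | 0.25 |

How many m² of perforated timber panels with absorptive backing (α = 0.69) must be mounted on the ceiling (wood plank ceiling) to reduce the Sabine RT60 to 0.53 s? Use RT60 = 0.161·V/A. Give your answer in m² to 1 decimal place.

Total absorption A₁ = 23.1×0.03 + 23.1×0.09 + 62.8×0.19 + 5.2×0.25
  = 0.693 + 2.079 + 11.932 + 1.300 = 16.004 m² sabins.
V = 76.23 m³. Target absorption A₂ = 0.161 × 76.23 / 0.53 = 23.157 sabins.
Absorption to add: 23.157 − 16.004 = 7.153 sabins.
Each m² of panel replacing the ceiling (wood plank ceiling) adds (0.69 − 0.09) = 0.60 sabins.
Panel area = 7.153 / 0.60 = 11.9 m².

11.9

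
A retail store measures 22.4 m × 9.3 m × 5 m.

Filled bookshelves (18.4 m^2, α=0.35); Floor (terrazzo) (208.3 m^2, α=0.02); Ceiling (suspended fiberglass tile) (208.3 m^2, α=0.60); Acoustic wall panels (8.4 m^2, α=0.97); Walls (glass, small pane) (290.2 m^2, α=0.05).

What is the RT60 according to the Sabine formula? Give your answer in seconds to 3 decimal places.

1.060 s

Summing Sᵢαᵢ: 6.440 + 4.166 + 124.980 + 8.148 + 14.510 → A = 158.244 sabins.
V = 22.4·9.3·5 = 1041.6 m³.
RT60 = 0.161 · V / A = 0.161 × 1041.6 / 158.244 = 1.060 s.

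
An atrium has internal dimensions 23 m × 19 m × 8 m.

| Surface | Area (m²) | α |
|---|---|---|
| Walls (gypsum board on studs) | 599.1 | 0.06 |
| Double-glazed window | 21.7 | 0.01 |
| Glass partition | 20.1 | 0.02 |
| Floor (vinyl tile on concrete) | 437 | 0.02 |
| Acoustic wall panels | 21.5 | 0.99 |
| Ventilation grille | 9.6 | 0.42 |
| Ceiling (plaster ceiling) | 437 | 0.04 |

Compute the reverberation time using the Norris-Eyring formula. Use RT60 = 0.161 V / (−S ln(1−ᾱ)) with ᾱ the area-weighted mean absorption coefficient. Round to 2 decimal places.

Total surface area S = 599.1 + 21.7 + 20.1 + 437 + 21.5 + 9.6 + 437 = 1546.0 m².
Absorption A = 599.1·0.06 + 21.7·0.01 + 20.1·0.02 + 437·0.02 + 21.5·0.99 + 9.6·0.42 + 437·0.04 = 88.102 sabins.
Mean coefficient ᾱ = A/S = 0.0570.
Eyring denominator: −S ln(1−ᾱ) = 90.733.
V = 23 × 19 × 8 = 3496 m³.
RT60 = 0.161 × 3496 / 90.733 = 6.20 s.

6.20 s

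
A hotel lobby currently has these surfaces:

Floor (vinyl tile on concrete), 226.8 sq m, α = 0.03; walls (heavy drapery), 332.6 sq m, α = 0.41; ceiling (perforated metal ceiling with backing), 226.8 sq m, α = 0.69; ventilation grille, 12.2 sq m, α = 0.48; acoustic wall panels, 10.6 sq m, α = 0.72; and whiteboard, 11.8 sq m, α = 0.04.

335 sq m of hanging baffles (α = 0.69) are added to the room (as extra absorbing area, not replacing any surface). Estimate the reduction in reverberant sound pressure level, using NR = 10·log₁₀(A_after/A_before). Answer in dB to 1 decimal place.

A_before = Σ Sᵢαᵢ = 226.8*0.03 + 332.6*0.41 + 226.8*0.69 + 12.2*0.48 + 10.6*0.72 + 11.8*0.04 = 313.622 sabins.
Treatment contributes 335·0.69 = 231.150 sabins.
A_after = 313.622 + 231.150 = 544.772 sabins.
Reduction = 10 log₁₀(A_after/A_before) = 10 log₁₀(1.7370) = 2.4 dB.

2.4 dB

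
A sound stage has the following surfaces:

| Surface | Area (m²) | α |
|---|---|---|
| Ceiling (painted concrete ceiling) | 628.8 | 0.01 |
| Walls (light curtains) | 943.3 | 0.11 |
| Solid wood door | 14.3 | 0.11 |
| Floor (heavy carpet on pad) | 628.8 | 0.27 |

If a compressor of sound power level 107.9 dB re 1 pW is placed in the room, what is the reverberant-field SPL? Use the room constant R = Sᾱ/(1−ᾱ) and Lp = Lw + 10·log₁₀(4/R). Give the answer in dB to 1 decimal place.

88.8 dB

Σ(Sᵢαᵢ) = 628.8×0.01 + 943.3×0.11 + 14.3×0.11 + 628.8×0.27 = 281.400; total area S = 2215.2 m².
ᾱ = 0.1270, so room constant R = A/(1−ᾱ) = 322.337 m².
Lp = 107.9 + 10·log₁₀(4/322.337) = 107.9 + (-19.06) = 88.8 dB.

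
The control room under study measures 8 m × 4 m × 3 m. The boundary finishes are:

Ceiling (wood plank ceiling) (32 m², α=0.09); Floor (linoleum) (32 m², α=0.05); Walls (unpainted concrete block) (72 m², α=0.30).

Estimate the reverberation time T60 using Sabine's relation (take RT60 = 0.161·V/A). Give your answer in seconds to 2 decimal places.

0.59 sec

Equivalent absorption area: A = 32×0.09 + 32×0.05 + 72×0.30 = 26.080 m².
V = 8·4·3 = 96 m³.
T = 0.161 V/A = 0.161·96/26.080 = 0.59 s.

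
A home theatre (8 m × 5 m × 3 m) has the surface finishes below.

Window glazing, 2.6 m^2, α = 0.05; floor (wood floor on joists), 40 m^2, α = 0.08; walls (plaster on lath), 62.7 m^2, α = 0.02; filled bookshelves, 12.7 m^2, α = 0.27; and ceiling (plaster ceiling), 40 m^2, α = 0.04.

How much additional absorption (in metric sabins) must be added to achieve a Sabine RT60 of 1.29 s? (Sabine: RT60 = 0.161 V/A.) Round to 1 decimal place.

5.4 sabins

A₁ = Σ Sᵢαᵢ = 2.6×0.05 + 40×0.08 + 62.7×0.02 + 12.7×0.27 + 40×0.04 = 9.613 sabins.
For T = 1.29 s, need A₂ = 0.161·V/T = 0.161·120/1.29 = 14.977 sabins.
Additional absorption ΔA = 14.977 − 9.613 = 5.4 sabins.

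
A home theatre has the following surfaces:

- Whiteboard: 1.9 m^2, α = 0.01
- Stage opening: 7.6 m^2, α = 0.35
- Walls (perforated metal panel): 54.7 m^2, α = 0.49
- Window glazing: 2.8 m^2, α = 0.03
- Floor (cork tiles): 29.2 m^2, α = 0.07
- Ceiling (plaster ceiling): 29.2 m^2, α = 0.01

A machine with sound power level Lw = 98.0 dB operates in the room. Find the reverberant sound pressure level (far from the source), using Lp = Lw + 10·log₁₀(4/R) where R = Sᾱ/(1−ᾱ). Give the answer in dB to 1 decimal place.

Σ(Sᵢαᵢ) = 1.9·0.01 + 7.6·0.35 + 54.7·0.49 + 2.8·0.03 + 29.2·0.07 + 29.2·0.01 = 31.902; total area S = 125.4 m^2.
ᾱ = 31.902/125.4 = 0.2544; R = Sᾱ/(1−ᾱ) = 31.902/(1−0.2544) = 42.787 m^2.
Lp = Lw + 10 log₁₀(4/R) = 98.0 -10.29 = 87.7 dB.

87.7 dB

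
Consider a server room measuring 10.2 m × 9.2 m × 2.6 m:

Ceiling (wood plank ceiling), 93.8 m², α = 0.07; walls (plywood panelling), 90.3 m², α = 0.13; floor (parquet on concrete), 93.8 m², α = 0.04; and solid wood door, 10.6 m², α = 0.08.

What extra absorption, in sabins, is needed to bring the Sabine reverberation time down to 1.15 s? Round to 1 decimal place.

A₁ = Σ Sᵢαᵢ = 93.8×0.07 + 90.3×0.13 + 93.8×0.04 + 10.6×0.08 = 22.905 sabins.
V = 243.984 m³. Required absorption A₂ = 0.161 × 243.984 / 1.15 = 34.158 sabins.
Additional absorption ΔA = 34.158 − 22.905 = 11.3 sabins.

11.3 sabins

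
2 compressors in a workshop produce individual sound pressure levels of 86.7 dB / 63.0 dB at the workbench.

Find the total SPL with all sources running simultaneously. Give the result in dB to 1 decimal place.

86.7 dB

Sum in the linear (power) domain: Σ 10^(Lᵢ/10) = 10^(86.7/10) + 10^(63.0/10) = 4.697e+08.
Combined level = 10 log₁₀(4.697e+08) = 86.7 dB.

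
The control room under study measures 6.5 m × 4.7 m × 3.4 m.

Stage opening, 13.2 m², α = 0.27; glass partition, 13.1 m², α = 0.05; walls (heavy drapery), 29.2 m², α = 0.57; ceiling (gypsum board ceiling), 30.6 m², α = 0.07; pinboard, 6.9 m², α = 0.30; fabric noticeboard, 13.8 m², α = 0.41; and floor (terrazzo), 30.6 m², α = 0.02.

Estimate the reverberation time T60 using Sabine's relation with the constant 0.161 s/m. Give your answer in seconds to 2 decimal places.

Total absorption A = 13.2·0.27 + 13.1·0.05 + 29.2·0.57 + 30.6·0.07 + 6.9·0.30 + 13.8·0.41 + 30.6·0.02
  = 3.564 + 0.655 + 16.644 + 2.142 + 2.070 + 5.658 + 0.612 = 31.345 m² sabins.
Volume V = 6.5 × 4.7 × 3.4 = 103.87 m³.
RT60 = 0.161 · V / A = 0.161 × 103.87 / 31.345 = 0.53 s.

0.53 s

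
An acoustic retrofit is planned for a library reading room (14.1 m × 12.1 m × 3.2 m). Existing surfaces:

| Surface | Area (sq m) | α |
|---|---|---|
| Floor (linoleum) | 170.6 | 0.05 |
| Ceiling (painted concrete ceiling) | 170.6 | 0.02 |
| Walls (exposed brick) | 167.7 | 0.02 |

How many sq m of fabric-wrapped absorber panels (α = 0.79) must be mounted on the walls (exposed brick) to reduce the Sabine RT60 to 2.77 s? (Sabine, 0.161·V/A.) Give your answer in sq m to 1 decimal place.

Summing Sᵢαᵢ: 8.530 + 3.412 + 3.354 → A₁ = 15.296 sabins.
V = 545.952 m³. Target absorption A₂ = 0.161 × 545.952 / 2.77 = 31.732 sabins.
ΔA needed = 31.732 − 15.296 = 16.436 sabins.
Each sq m of panel replacing the walls (exposed brick) adds (0.79 − 0.02) = 0.77 sabins.
Area = ΔA/Δα = 16.436/0.77 = 21.3 sq m.

21.3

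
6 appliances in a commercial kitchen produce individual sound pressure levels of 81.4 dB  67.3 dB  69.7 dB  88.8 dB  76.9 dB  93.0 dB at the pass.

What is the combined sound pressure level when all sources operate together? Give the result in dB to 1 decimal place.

Sum in the linear (power) domain: Σ 10^(Lᵢ/10) = 10^(81.4/10) + 10^(67.3/10) + 10^(69.7/10) + 10^(88.8/10) + 10^(76.9/10) + 10^(93.0/10) = 2.956e+09.
L_total = 10·log₁₀(2.956e+09) = 94.7 dB.

94.7 dB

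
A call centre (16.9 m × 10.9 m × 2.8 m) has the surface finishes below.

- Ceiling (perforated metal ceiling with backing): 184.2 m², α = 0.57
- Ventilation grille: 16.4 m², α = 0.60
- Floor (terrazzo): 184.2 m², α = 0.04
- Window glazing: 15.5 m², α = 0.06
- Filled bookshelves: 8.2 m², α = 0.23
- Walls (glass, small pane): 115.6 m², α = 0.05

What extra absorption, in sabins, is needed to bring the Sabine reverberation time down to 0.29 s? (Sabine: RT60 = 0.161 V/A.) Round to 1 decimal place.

155.6 sabins

Summing Sᵢαᵢ: 104.994 + 9.840 + 7.368 + 0.930 + 1.886 + 5.780 → A₁ = 130.798 sabins.
For T = 0.29 s, need A₂ = 0.161·V/T = 0.161·515.788/0.29 = 286.351 sabins.
Shortfall: 286.351 − 130.798 = 155.6 sabins.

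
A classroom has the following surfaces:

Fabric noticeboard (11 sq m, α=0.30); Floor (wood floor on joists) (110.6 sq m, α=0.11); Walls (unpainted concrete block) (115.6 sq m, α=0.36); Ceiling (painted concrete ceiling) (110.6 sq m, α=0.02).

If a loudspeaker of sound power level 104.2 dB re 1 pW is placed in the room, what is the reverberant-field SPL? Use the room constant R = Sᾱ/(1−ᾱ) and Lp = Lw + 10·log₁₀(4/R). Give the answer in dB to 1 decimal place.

Σ(Sᵢαᵢ) = 11×0.30 + 110.6×0.11 + 115.6×0.36 + 110.6×0.02 = 59.294; total area S = 347.8 sq m.
ᾱ = 59.294/347.8 = 0.1705; R = Sᾱ/(1−ᾱ) = 59.294/(1−0.1705) = 71.482 sq m.
Lp = 104.2 + 10·log₁₀(4/71.482) = 104.2 + (-12.52) = 91.7 dB.

91.7 dB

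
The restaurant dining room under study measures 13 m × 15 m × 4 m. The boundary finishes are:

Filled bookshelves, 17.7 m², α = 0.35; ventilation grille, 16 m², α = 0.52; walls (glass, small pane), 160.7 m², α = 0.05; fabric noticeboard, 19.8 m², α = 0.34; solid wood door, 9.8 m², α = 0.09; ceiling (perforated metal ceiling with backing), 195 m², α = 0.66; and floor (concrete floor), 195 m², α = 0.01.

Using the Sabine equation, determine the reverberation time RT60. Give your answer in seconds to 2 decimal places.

0.78 sec

Summing Sᵢαᵢ: 6.195 + 8.320 + 8.035 + 6.732 + 0.882 + 128.700 + 1.950 → A = 160.814 sabins.
Volume V = 13 × 15 × 4 = 780 m³.
Sabine: RT60 = 0.161 × 780 / 160.814 = 0.78 s.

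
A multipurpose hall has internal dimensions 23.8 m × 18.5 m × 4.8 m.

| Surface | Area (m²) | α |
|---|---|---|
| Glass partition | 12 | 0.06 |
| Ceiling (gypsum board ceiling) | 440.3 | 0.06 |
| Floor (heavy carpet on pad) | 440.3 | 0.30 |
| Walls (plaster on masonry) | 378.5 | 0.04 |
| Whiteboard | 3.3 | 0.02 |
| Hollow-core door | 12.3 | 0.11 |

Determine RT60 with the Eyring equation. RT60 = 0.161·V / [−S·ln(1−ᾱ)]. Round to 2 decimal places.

1.80 sec

S = Σ Sᵢ = 1286.7 m².
Σ(Sᵢαᵢ) = 12×0.06 + 440.3×0.06 + 440.3×0.30 + 378.5×0.04 + 3.3×0.02 + 12.3×0.11 = 175.787.
ᾱ = 175.787 / 1286.7 = 0.1366.
−S·ln(1−ᾱ) = −1286.7 × ln(1 − 0.1366) = 188.987.
V = 23.8 × 18.5 × 4.8 = 2113.44 m³.
RT60 = 0.161 × 2113.44 / 188.987 = 1.80 s.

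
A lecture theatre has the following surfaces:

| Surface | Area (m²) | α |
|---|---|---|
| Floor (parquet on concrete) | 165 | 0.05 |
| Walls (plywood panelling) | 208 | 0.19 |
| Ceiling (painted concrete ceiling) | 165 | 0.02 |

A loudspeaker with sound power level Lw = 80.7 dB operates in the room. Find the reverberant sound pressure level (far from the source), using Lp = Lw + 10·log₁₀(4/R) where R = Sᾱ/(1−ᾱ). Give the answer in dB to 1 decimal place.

69.2 dB

Σ(Sᵢαᵢ) = 165·0.05 + 208·0.19 + 165·0.02 = 51.070; total area S = 538.0 m².
ᾱ = 51.070/538.0 = 0.0949; R = Sᾱ/(1−ᾱ) = 51.070/(1−0.0949) = 56.425 m².
Lp = 80.7 + 10·log₁₀(4/56.425) = 80.7 + (-11.49) = 69.2 dB.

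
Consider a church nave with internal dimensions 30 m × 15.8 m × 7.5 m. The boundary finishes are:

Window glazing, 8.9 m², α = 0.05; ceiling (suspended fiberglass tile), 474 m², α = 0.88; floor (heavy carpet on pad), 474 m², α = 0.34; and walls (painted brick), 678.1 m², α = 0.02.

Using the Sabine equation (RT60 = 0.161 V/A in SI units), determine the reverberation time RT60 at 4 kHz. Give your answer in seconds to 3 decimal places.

Equivalent absorption area: A = 8.9*0.05 + 474*0.88 + 474*0.34 + 678.1*0.02 = 592.287 m².
Room volume: 3555 m³.
T = 0.161 V/A = 0.161·3555/592.287 = 0.966 s.

0.966 s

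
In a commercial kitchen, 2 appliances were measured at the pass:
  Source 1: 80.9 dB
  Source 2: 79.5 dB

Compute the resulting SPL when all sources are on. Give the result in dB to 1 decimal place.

83.3 dB

Converting to relative power and adding: 10^(80.9/10) + 10^(79.5/10) = 2.122e+08.
L_total = 10·log₁₀(2.122e+08) = 83.3 dB.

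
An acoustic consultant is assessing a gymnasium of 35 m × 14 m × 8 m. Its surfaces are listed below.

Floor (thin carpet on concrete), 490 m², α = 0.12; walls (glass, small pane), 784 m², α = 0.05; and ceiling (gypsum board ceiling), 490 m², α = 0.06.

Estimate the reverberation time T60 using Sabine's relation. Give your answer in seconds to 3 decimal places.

Summing Sᵢαᵢ: 58.800 + 39.200 + 29.400 → A = 127.400 sabins.
Room volume: 3920 m³.
T = 0.161 V/A = 0.161·3920/127.400 = 4.954 s.

4.954 s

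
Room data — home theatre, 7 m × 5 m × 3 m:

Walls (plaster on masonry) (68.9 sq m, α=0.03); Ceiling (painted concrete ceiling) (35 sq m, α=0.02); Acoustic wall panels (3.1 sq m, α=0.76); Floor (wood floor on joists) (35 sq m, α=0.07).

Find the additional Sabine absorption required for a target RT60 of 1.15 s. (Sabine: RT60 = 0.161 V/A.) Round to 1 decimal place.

Equivalent absorption area: A₁ = 68.9×0.03 + 35×0.02 + 3.1×0.76 + 35×0.07 = 7.573 sq m.
For T = 1.15 s, need A₂ = 0.161·V/T = 0.161·105/1.15 = 14.700 sabins.
ΔA = A₂ − A₁ = 14.700 − 7.573 = 7.1 sabins.

7.1 sabins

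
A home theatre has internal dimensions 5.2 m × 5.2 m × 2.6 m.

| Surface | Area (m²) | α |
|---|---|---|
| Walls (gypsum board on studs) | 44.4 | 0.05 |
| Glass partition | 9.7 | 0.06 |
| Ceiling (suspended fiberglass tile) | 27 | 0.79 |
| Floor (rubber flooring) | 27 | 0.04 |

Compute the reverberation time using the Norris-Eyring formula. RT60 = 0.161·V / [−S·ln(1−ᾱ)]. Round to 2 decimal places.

0.39 s

Total surface area S = 44.4 + 9.7 + 27 + 27 = 108.1 m².
Σ(Sᵢαᵢ) = 44.4×0.05 + 9.7×0.06 + 27×0.79 + 27×0.04 = 25.212.
Mean coefficient ᾱ = A/S = 0.2332.
−S·ln(1−ᾱ) = −108.1 × ln(1 − 0.2332) = 28.704.
V = 5.2 × 5.2 × 2.6 = 70.304 m³.
T = 0.161·V/[−S·ln(1−ᾱ)] = 0.161·70.304/28.704 = 0.39 s.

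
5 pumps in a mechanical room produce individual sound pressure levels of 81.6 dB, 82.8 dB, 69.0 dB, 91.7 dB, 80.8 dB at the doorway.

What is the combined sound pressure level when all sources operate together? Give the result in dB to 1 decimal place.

Sum in the linear (power) domain: Σ 10^(Lᵢ/10) = 10^(81.6/10) + 10^(82.8/10) + 10^(69.0/10) + 10^(91.7/10) + 10^(80.8/10) = 1.942e+09.
L_total = 10·log₁₀(1.942e+09) = 92.9 dB.

92.9 dB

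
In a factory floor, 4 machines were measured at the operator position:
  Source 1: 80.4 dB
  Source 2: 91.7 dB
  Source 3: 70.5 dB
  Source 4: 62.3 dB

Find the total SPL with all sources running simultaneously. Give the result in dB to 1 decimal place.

92.0 dB

Σ 10^(Lᵢ/10) = 1.602e+09.
L_total = 10·log₁₀(1.602e+09) = 92.0 dB.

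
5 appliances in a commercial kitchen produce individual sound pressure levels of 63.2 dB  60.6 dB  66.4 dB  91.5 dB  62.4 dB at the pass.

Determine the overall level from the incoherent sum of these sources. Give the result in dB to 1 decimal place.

Σ 10^(Lᵢ/10) = 1.422e+09.
Back to dB: 10·log₁₀ Σ = 91.5 dB.

91.5 dB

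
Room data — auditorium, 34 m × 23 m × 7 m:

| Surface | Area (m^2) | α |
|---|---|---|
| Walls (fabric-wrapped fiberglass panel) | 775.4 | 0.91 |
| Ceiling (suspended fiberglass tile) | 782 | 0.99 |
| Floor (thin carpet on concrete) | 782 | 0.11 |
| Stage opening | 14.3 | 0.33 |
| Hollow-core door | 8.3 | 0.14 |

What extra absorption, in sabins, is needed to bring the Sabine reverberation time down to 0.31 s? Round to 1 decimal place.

A₁ = Σ Sᵢαᵢ = 775.4×0.91 + 782×0.99 + 782×0.11 + 14.3×0.33 + 8.3×0.14 = 1571.695 sabins.
V = 5474 m³. Required absorption A₂ = 0.161 × 5474 / 0.31 = 2842.948 sabins.
ΔA = A₂ − A₁ = 2842.948 − 1571.695 = 1271.3 sabins.

1271.3 sabins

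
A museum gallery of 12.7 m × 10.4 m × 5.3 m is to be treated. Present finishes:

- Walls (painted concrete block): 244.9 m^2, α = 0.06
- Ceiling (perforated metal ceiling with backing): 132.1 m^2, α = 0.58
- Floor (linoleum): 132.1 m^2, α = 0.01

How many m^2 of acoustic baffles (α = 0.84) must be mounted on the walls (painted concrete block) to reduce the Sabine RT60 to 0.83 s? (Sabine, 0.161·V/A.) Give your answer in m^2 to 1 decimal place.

55.3

A₁ = Σ Sᵢαᵢ = 244.9×0.06 + 132.1×0.58 + 132.1×0.01 = 92.633 sabins.
Required A₂ = 0.161·700.024/0.83 = 135.788 sabins.
Absorption to add: 135.788 − 92.633 = 43.155 sabins.
Net gain per m^2: Δα = 0.84 − 0.06 = 0.78.
Area = ΔA/Δα = 43.155/0.78 = 55.3 m^2.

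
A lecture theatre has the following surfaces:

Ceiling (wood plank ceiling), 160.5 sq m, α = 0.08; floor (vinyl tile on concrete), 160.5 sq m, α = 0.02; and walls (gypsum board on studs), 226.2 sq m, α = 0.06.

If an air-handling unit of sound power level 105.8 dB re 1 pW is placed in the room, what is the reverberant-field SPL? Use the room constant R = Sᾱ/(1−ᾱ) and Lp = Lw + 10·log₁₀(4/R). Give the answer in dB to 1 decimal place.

Σ(Sᵢαᵢ) = 160.5·0.08 + 160.5·0.02 + 226.2·0.06 = 29.622; total area S = 547.2 sq m.
ᾱ = 29.622/547.2 = 0.0541; R = Sᾱ/(1−ᾱ) = 29.622/(1−0.0541) = 31.316 sq m.
Lp = 105.8 + 10·log₁₀(4/31.316) = 105.8 + (-8.94) = 96.9 dB.

96.9 dB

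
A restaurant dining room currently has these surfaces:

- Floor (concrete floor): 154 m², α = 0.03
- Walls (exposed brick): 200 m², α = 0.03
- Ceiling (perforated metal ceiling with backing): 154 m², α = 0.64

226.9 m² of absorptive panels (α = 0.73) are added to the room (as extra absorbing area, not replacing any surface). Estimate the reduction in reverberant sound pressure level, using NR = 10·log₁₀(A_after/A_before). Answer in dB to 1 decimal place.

Summing Sᵢαᵢ: 4.620 + 6.000 + 98.560 → A_before = 109.180 sabins.
Treatment contributes 226.9·0.73 = 165.637 sabins.
New total A_after = 274.817 sabins.
Reduction = 10 log₁₀(A_after/A_before) = 10 log₁₀(2.5171) = 4.0 dB.

4.0 dB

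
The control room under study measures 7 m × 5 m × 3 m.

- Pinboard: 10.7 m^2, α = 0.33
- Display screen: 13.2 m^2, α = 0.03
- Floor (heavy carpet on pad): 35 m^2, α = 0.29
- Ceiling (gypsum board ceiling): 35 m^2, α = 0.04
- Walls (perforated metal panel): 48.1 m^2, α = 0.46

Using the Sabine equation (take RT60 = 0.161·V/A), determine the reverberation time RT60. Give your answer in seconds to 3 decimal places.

Total absorption A = 10.7*0.33 + 13.2*0.03 + 35*0.29 + 35*0.04 + 48.1*0.46
  = 3.531 + 0.396 + 10.150 + 1.400 + 22.126 = 37.603 m^2 sabins.
V = 7·5·3 = 105 m³.
T = 0.161 V/A = 0.161·105/37.603 = 0.450 s.

0.450 seconds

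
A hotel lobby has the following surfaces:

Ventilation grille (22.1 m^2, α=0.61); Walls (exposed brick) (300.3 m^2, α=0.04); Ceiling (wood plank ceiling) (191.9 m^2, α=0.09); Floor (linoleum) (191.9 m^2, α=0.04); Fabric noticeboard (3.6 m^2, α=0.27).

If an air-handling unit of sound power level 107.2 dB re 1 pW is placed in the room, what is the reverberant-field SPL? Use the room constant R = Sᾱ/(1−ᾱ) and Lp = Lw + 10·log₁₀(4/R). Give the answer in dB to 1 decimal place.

95.8 dB

A = 51.412 sabins; S = 709.8 m^2.
ᾱ = 51.412/709.8 = 0.0724; R = Sᾱ/(1−ᾱ) = 51.412/(1−0.0724) = 55.425 m^2.
Lp = Lw + 10 log₁₀(4/R) = 107.2 -11.42 = 95.8 dB.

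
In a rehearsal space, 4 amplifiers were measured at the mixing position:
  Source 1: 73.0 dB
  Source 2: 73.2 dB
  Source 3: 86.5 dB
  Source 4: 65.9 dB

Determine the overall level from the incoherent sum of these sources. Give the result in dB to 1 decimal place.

86.9 dB

Converting to relative power and adding: 10^(73.0/10) + 10^(73.2/10) + 10^(86.5/10) + 10^(65.9/10) = 4.914e+08.
L_total = 10·log₁₀(4.914e+08) = 86.9 dB.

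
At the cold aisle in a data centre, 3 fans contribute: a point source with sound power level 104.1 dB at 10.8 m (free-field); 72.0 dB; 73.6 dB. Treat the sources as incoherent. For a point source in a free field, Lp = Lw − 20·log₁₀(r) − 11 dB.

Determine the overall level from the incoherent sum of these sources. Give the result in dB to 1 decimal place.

77.5 dB

Source at 10.8 m: Lp = 104.1 − 20·log₁₀(10.8) − 11 = 72.4 dB.
Converting to relative power and adding: 10^(72.4/10) + 10^(72.0/10) + 10^(73.6/10) = 5.614e+07.
L_total = 10·log₁₀(5.614e+07) = 77.5 dB.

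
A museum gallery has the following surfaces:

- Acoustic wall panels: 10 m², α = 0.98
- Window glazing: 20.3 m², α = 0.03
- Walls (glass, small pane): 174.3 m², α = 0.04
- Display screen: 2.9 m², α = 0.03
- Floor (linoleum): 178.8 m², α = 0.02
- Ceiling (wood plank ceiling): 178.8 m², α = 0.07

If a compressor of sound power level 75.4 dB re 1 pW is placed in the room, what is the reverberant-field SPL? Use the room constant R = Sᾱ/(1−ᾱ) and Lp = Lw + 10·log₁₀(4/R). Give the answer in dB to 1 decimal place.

65.9 dB

A = 33.560 sabins; S = 565.1 m².
ᾱ = 0.0594, so room constant R = A/(1−ᾱ) = 35.679 m².
Lp = 75.4 + 10·log₁₀(4/35.679) = 75.4 + (-9.50) = 65.9 dB.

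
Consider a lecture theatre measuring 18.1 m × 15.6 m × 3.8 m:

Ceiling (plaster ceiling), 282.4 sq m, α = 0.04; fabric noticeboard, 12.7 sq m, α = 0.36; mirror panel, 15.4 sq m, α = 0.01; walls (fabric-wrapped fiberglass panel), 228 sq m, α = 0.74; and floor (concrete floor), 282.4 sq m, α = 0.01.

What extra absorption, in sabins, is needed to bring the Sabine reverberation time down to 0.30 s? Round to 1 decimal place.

Summing Sᵢαᵢ: 11.296 + 4.572 + 0.154 + 168.720 + 2.824 → A₁ = 187.566 sabins.
V = 1072.968 m³. Required absorption A₂ = 0.161 × 1072.968 / 0.30 = 575.826 sabins.
ΔA = A₂ − A₁ = 575.826 − 187.566 = 388.3 sabins.

388.3 sabins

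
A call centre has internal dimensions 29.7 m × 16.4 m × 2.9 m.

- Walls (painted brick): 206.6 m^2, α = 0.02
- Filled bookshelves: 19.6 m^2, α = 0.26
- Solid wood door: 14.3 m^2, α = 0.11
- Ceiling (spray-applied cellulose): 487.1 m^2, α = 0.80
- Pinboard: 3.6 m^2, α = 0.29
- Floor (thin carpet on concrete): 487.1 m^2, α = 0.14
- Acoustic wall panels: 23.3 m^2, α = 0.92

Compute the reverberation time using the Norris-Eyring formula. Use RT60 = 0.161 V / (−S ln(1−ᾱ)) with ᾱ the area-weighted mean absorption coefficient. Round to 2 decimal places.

0.36 s

Total surface area S = 206.6 + 19.6 + 14.3 + 487.1 + 3.6 + 487.1 + 23.3 = 1241.6 m^2.
Σ(Sᵢαᵢ) = 206.6·0.02 + 19.6·0.26 + 14.3·0.11 + 487.1·0.80 + 3.6·0.29 + 487.1·0.14 + 23.3·0.92 = 491.155.
Mean coefficient ᾱ = A/S = 0.3956.
Eyring denominator: −S ln(1−ᾱ) = 625.169.
V = 29.7 × 16.4 × 2.9 = 1412.532 m³.
T = 0.161·V/[−S·ln(1−ᾱ)] = 0.161·1412.532/625.169 = 0.36 s.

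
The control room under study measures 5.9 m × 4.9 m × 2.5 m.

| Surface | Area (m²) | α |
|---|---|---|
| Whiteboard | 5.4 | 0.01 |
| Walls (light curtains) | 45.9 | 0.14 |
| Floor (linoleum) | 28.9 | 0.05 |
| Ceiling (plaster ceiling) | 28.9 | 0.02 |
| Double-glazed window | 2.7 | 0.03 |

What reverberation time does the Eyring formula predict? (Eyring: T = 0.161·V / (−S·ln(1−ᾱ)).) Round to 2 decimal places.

1.30 s

Total surface area S = 5.4 + 45.9 + 28.9 + 28.9 + 2.7 = 111.8 m².
Absorption A = 5.4·0.01 + 45.9·0.14 + 28.9·0.05 + 28.9·0.02 + 2.7·0.03 = 8.584 sabins.
Mean coefficient ᾱ = A/S = 0.0768.
−S·ln(1−ᾱ) = −111.8 × ln(1 − 0.0768) = 8.934.
V = 5.9 × 4.9 × 2.5 = 72.275 m³.
RT60 = 0.161 × 72.275 / 8.934 = 1.30 s.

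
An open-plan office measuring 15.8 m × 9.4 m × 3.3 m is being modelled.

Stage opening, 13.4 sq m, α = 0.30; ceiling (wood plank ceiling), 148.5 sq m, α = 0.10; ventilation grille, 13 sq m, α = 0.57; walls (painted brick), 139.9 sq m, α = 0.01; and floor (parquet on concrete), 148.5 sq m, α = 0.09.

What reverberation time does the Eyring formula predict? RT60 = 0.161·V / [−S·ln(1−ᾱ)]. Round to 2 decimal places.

1.84 s

S = Σ Sᵢ = 463.3 sq m.
Σ(Sᵢαᵢ) = 13.4·0.30 + 148.5·0.10 + 13·0.57 + 139.9·0.01 + 148.5·0.09 = 41.044.
ᾱ = 41.044 / 463.3 = 0.0886.
−S·ln(1−ᾱ) = −463.3 × ln(1 − 0.0886) = 42.982.
V = 15.8 × 9.4 × 3.3 = 490.116 m³.
RT60 = 0.161 × 490.116 / 42.982 = 1.84 s.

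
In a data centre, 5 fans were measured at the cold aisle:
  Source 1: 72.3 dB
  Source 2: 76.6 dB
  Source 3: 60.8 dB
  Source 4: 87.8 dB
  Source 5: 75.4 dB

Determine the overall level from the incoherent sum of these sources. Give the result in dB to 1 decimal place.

88.5 dB

Sum in the linear (power) domain: Σ 10^(Lᵢ/10) = 10^(72.3/10) + 10^(76.6/10) + 10^(60.8/10) + 10^(87.8/10) + 10^(75.4/10) = 7.011e+08.
Back to dB: 10·log₁₀ Σ = 88.5 dB.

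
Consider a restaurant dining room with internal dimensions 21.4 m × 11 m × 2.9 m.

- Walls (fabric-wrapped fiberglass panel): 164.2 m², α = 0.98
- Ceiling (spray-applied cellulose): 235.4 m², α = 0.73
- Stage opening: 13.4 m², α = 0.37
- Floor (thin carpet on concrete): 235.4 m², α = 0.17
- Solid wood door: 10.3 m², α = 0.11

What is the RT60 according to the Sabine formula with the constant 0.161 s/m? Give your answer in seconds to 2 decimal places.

Equivalent absorption area: A = 164.2·0.98 + 235.4·0.73 + 13.4·0.37 + 235.4·0.17 + 10.3·0.11 = 378.867 m².
V = 21.4·11·2.9 = 682.66 m³.
T = 0.161 V/A = 0.161·682.66/378.867 = 0.29 s.

0.29 s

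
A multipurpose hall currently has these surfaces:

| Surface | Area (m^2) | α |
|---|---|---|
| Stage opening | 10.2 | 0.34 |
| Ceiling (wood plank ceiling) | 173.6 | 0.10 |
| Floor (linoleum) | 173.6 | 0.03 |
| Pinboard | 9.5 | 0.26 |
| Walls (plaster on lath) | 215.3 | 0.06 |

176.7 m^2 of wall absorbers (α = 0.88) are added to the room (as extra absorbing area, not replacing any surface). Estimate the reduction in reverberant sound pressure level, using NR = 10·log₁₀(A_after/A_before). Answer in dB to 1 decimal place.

Total absorption A_before = 10.2*0.34 + 173.6*0.10 + 173.6*0.03 + 9.5*0.26 + 215.3*0.06
  = 3.468 + 17.360 + 5.208 + 2.470 + 12.918 = 41.424 m^2 sabins.
Added absorption = 176.7 × 0.88 = 155.496 sabins.
A_after = 41.424 + 155.496 = 196.920 sabins.
Reduction = 10 log₁₀(A_after/A_before) = 10 log₁₀(4.7538) = 6.8 dB.

6.8 dB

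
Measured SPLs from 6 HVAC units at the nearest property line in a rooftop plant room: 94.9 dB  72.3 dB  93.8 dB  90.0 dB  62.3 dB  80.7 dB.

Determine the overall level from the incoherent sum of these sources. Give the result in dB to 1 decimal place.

98.2 dB

Σ 10^(Lᵢ/10) = 6.625e+09.
L_total = 10·log₁₀(6.625e+09) = 98.2 dB.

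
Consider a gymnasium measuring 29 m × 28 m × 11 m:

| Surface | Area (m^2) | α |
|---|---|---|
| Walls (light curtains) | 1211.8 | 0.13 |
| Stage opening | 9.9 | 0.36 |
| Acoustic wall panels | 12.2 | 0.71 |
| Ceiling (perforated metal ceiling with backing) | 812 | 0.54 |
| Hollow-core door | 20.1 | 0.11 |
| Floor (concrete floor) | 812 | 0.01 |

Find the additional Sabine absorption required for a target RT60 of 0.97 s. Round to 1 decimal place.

864.0 sabins

Total absorption A₁ = 1211.8*0.13 + 9.9*0.36 + 12.2*0.71 + 812*0.54 + 20.1*0.11 + 812*0.01
  = 157.534 + 3.564 + 8.662 + 438.480 + 2.211 + 8.120 = 618.571 m^2 sabins.
For T = 0.97 s, need A₂ = 0.161·V/T = 0.161·8932/0.97 = 1482.528 sabins.
Additional absorption ΔA = 1482.528 − 618.571 = 864.0 sabins.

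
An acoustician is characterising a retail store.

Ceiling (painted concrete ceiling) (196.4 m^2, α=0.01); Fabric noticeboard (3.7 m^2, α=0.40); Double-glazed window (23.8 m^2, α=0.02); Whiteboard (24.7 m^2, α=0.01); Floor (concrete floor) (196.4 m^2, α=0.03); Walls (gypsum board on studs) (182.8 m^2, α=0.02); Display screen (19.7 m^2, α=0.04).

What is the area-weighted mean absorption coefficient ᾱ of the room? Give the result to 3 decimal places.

S = Σ Sᵢ = 196.4 + 3.7 + 23.8 + 24.7 + 196.4 + 182.8 + 19.7 = 647.5 m^2.
A = 196.4·0.01 + 3.7·0.40 + 23.8·0.02 + 24.7·0.01 + 196.4·0.03 + 182.8·0.02 + 19.7·0.04 = 14.503 sabins.
ᾱ = 14.503 / 647.5 = 0.022.

0.022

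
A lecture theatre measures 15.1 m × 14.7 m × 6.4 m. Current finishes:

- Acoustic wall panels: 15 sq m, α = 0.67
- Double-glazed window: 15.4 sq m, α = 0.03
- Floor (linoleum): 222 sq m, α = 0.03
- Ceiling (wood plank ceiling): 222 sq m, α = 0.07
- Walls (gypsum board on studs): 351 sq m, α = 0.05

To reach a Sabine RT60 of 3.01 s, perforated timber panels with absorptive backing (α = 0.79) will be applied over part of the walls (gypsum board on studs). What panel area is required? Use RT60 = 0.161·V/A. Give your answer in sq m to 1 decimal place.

34.8

Equivalent absorption area: A₁ = 15·0.67 + 15.4·0.03 + 222·0.03 + 222·0.07 + 351·0.05 = 50.262 sq m.
Required A₂ = 0.161·1420.608/3.01 = 75.986 sabins.
ΔA needed = 75.986 − 50.262 = 25.724 sabins.
Net gain per sq m: Δα = 0.79 − 0.05 = 0.74.
Area = ΔA/Δα = 25.724/0.74 = 34.8 sq m.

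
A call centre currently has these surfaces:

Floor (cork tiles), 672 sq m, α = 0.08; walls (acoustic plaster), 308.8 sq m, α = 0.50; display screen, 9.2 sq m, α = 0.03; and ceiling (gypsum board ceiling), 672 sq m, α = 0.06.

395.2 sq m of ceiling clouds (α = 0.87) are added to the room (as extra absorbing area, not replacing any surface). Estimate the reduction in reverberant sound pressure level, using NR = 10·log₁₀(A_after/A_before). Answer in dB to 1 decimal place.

Total absorption A_before = 672×0.08 + 308.8×0.50 + 9.2×0.03 + 672×0.06
  = 53.760 + 154.400 + 0.276 + 40.320 = 248.756 sq m sabins.
Added absorption = 395.2 × 0.87 = 343.824 sabins.
New total A_after = 592.580 sabins.
NR = 10·log₁₀(592.580/248.756) = 3.8 dB.

3.8 dB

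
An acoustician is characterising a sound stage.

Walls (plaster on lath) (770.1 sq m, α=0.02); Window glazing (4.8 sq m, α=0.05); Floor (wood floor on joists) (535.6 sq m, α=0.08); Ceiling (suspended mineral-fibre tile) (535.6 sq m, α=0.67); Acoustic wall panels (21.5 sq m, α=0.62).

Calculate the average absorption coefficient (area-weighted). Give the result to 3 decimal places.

0.231

S = Σ Sᵢ = 770.1 + 4.8 + 535.6 + 535.6 + 21.5 = 1867.6 sq m.
A = 770.1·0.02 + 4.8·0.05 + 535.6·0.08 + 535.6·0.67 + 21.5·0.62 = 430.672 sabins.
ᾱ = A/S = 0.231.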